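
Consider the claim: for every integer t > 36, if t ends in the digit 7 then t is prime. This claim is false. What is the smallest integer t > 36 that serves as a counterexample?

We need the least integer t > 36 for which t ends in the digit 7 but t is not prime.
t = 37: 37 ends in 7 and is prime.
t = 47: 47 ends in 7 and is prime.
t = 57: 57 ends in 7; 57 = 3 × 19, composite.
So t = 57 is the smallest counterexample.

t = 57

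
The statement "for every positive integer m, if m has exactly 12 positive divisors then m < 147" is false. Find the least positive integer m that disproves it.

A counterexample is any positive integer m such that m has exactly 12 positive divisors but the claim fails; we check each in order.
For m = 60, 72, 84, 90, 96, 108, 126, 132, 140 the conclusion holds.
m = 150: τ(150) = 12; 150 ≥ 147.
Hence m = 150 is a counterexample.

m = 150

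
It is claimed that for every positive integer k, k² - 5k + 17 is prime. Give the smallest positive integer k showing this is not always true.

For k = 1, 2, 3, 4, …, 10, 11, 12 the conclusion holds.
k = 13: k² - 5k + 17 = 121 = 11 × 11, composite.
Thus k = 13 disproves the claim, and no smaller k works.

k = 13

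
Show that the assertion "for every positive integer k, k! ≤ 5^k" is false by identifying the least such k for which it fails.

k = 12

Check each positive integer k in order until k! > 5^k.
For k = 1, 2, 3, 4, …, 9, 10, 11 the conclusion holds.
k = 12: k! = 479001600 and 5^k = 244140625, so 479001600 > 244140625.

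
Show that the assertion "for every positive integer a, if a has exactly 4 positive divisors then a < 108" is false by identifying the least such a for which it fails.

A counterexample is any positive integer a such that a has exactly 4 positive divisors but the claim fails; we check each in order.
For a = 6, 8, 10, 14, …, 94, 95, 106 the conclusion holds.
a = 111: τ(111) = 4; 111 ≥ 108.

a = 111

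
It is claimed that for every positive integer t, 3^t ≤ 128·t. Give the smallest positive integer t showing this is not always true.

A counterexample is any positive integer t such that 3^t > 128·t; we check each in order.
t = 1: 3^t = 3 and 128·t = 128, so 3 ≤ 128.
t = 2: 3^t = 9 and 128·t = 256, so 9 ≤ 256.
t = 3: 3^t = 27 and 128·t = 384, so 27 ≤ 384.
t = 4: 3^t = 81 and 128·t = 512, so 81 ≤ 512.
t = 5: 3^t = 243 and 128·t = 640, so 243 ≤ 640.
t = 6: 3^t = 729 and 128·t = 768, so 729 ≤ 768.
t = 7: 3^t = 2187 and 128·t = 896, so 2187 > 896.

t = 7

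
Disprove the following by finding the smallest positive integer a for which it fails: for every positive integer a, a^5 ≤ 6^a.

a = 3

Check each positive integer a in order until a^5 > 6^a.
a = 1: a^5 = 1 and 6^a = 6, so 1 ≤ 6.
a = 2: a^5 = 32 and 6^a = 36, so 32 ≤ 36.
a = 3: a^5 = 243 and 6^a = 216, so 243 > 216.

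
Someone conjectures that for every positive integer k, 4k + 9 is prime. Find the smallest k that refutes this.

k = 3

k = 1: 4k + 9 = 13, prime.
k = 2: 4k + 9 = 17, prime.
k = 3: 4k + 9 = 21 = 3 × 7, composite.
Thus k = 3 disproves the claim, and no smaller k works.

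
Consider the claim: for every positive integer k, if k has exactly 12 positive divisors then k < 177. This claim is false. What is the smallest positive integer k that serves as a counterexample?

For k = 60, 72, 84, 90, …, 150, 156, 160 the conclusion holds.
k = 198: τ(198) = 12; 198 ≥ 177.

k = 198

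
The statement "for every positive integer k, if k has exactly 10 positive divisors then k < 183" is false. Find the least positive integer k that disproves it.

k = 208

k = 48: τ(48) = 10; 48 < 183.
k = 80: τ(80) = 10; 80 < 183.
k = 112: τ(112) = 10; 112 < 183.
k = 162: τ(162) = 10; 162 < 183.
k = 176: τ(176) = 10; 176 < 183.
k = 208: τ(208) = 10; 208 ≥ 183.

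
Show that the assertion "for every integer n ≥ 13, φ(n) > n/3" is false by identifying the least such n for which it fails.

n = 18

A counterexample is any integer n ≥ 13 such that the claim fails; we check each in order.
The first 5 eligible values, up to n = 17, all satisfy the conclusion.
n = 18: φ(18) = 6 and 18/3 = 6, so φ(18) ≤ 18/3.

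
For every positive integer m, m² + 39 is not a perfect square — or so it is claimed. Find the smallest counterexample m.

For m = 1, 2, 3, 4 the conclusion holds.
m = 5: 5² + 39 = 64 = 8², a perfect square.

m = 5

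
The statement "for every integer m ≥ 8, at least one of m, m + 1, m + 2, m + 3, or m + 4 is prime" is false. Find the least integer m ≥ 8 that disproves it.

m = 24

A counterexample is any integer m ≥ 8 such that m, m + 1, m + 2, m + 3, m + 4 are all composite; we check each in order.
For m = 8, 9, 10, 11, …, 21, 22, 23 the conclusion holds.
m = 24: 24 = 2 × 12; 25 = 5 × 5; 26 = 2 × 13; 27 = 3 × 9; 28 = 2 × 14 — all composite.
So m = 24 is the smallest counterexample.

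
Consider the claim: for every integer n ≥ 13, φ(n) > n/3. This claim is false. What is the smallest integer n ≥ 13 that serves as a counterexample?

Check each integer n ≥ 13 in order until the claim fails.
For n = 13, 14, 15, 16, 17 the conclusion holds.
n = 18: φ(18) = 6 and 18/3 = 6, so φ(18) ≤ 18/3.

n = 18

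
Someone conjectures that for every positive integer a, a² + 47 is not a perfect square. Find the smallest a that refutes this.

A counterexample is any positive integer a such that a² + 47 is a perfect square; we check each in order.
The first 22 eligible values, up to a = 22, all satisfy the conclusion.
a = 23: 23² + 47 = 576 = 24², a perfect square.

a = 23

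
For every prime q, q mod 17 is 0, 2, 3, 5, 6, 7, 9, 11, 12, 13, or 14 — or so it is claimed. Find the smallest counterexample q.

q = 59

We need the least prime q for which the claim fails.
For q = 2, 3, 5, 7, …, 43, 47, 53 the conclusion holds.
q = 59: 59 mod 17 = 8 — not in {0, 2, 3, 5, 6, 7, 9, 11, 12, 13, 14}.
So q = 59 is the smallest counterexample.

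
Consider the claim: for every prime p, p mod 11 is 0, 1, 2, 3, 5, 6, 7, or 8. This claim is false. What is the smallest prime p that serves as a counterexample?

p = 31

For p = 2, 3, 5, 7, 11, 13, 17, 19, 23, 29 the conclusion holds.
p = 31: 31 mod 11 = 9 — not in {0, 1, 2, 3, 5, 6, 7, 8}.
Thus p = 31 disproves the claim, and no smaller p works.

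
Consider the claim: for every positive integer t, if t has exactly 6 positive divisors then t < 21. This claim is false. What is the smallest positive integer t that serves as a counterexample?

t = 28

We need the least positive integer t for which t has exactly 6 positive divisors but the claim fails.
For t = 12, 18, 20 the conclusion holds.
t = 28: τ(28) = 6; 28 ≥ 21.
So t = 28 is the smallest counterexample.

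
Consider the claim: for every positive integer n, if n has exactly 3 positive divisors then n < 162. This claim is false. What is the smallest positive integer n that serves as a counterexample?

n = 169

n = 4: τ(4) = 3; 4 < 162.
n = 9: τ(9) = 3; 9 < 162.
n = 25: τ(25) = 3; 25 < 162.
n = 49: τ(49) = 3; 49 < 162.
n = 121: τ(121) = 3; 121 < 162.
n = 169: τ(169) = 3; 169 ≥ 162.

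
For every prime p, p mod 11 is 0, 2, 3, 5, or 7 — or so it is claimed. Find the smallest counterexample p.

A counterexample is any prime p such that the claim fails; we check each in order.
p = 2: 2 mod 11 = 2.
p = 3: 3 mod 11 = 3.
p = 5: 5 mod 11 = 5.
p = 7: 7 mod 11 = 7.
p = 11: 11 mod 11 = 0.
p = 13: 13 mod 11 = 2.
p = 17: 17 mod 11 = 6 — not in {0, 2, 3, 5, 7}.
Hence p = 17 is a counterexample.

p = 17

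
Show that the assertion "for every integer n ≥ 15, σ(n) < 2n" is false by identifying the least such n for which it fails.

n = 18

A counterexample is any integer n ≥ 15 such that the claim fails; we check each in order.
For n = 15, 16, 17 the conclusion holds.
n = 18: σ(18) = 39; 39 ≥ 36.
So n = 18 is the smallest counterexample.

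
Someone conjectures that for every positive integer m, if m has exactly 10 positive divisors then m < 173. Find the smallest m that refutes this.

Check each positive integer m in order until m has exactly 10 positive divisors but the claim fails.
m = 48: τ(48) = 10; 48 < 173.
m = 80: τ(80) = 10; 80 < 173.
m = 112: τ(112) = 10; 112 < 173.
m = 162: τ(162) = 10; 162 < 173.
m = 176: τ(176) = 10; 176 ≥ 173.

m = 176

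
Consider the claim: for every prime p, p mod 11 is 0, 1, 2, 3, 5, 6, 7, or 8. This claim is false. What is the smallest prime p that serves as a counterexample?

For p = 2, 3, 5, 7, 11, 13, 17, 19, 23, 29 the conclusion holds.
p = 31: 31 mod 11 = 9 — not in {0, 1, 2, 3, 5, 6, 7, 8}.
Hence p = 31 is a counterexample.

p = 31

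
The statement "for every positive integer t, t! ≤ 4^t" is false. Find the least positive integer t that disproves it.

t = 9

We need the least positive integer t for which t! > 4^t.
t = 1: t! = 1 and 4^t = 4, so 1 ≤ 4.
t = 2: t! = 2 and 4^t = 16, so 2 ≤ 16.
t = 3: t! = 6 and 4^t = 64, so 6 ≤ 64.
t = 4: t! = 24 and 4^t = 256, so 24 ≤ 256.
t = 5: t! = 120 and 4^t = 1024, so 120 ≤ 1024.
t = 6: t! = 720 and 4^t = 4096, so 720 ≤ 4096.
t = 7: t! = 5040 and 4^t = 16384, so 5040 ≤ 16384.
t = 8: t! = 40320 and 4^t = 65536, so 40320 ≤ 65536.
t = 9: t! = 362880 and 4^t = 262144, so 362880 > 262144.
Thus t = 9 disproves the claim, and no smaller t works.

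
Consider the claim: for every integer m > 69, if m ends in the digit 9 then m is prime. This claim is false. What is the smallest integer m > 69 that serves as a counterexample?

We need the least integer m > 69 for which m ends in the digit 9 but m is not prime.
m = 79: 79 ends in 9 and is prime.
m = 89: 89 ends in 9 and is prime.
m = 99: 99 ends in 9; 99 = 3 × 33, composite.

m = 99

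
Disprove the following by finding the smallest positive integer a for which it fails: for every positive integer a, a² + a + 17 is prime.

a = 16

Check each positive integer a in order until a² + a + 17 is not prime.
For a = 1, 2, 3, 4, …, 13, 14, 15 the conclusion holds.
a = 16: a² + a + 17 = 289 = 17 × 17, composite.
Thus a = 16 disproves the claim, and no smaller a works.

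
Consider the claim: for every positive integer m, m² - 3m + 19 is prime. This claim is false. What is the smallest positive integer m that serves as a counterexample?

m = 18

Check each positive integer m in order until m² - 3m + 19 is not prime.
For m = 1, 2, 3, 4, …, 15, 16, 17 the conclusion holds.
m = 18: m² - 3m + 19 = 289 = 17 × 17, composite.
Thus m = 18 disproves the claim, and no smaller m works.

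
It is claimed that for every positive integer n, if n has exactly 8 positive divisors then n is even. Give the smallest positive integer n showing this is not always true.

The first 12 eligible values, up to n = 104, all satisfy the conclusion.
n = 105: divisors of 105: 1, 3, 5, 7, 15, 21, 35, 105; 105 is odd.

n = 105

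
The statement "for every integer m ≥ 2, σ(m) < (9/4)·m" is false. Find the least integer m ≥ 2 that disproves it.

A counterexample is any integer m ≥ 2 such that the claim fails; we check each in order.
The first 10 eligible values, up to m = 11, all satisfy the conclusion.
m = 12: σ(12) = 28; 28 ≥ 27.
Hence m = 12 is a counterexample.

m = 12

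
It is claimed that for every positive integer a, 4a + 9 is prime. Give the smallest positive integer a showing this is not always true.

a = 3

Check each positive integer a in order until 4a + 9 is not prime.
a = 1: 4a + 9 = 13, prime.
a = 2: 4a + 9 = 17, prime.
a = 3: 4a + 9 = 21 = 3 × 7, composite.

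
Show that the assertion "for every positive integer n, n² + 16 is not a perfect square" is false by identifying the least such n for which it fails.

Check each positive integer n in order until n² + 16 is a perfect square.
For n = 1, 2 the conclusion holds.
n = 3: 3² + 16 = 25 = 5², a perfect square.
Hence n = 3 is a counterexample.

n = 3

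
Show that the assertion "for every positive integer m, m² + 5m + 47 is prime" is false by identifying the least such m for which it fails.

We need the least positive integer m for which m² + 5m + 47 is not prime.
For m = 1, 2, 3, 4, …, 35, 36, 37 the conclusion holds.
m = 38: m² + 5m + 47 = 1681 = 41 × 41, composite.
Thus m = 38 disproves the claim, and no smaller m works.

m = 38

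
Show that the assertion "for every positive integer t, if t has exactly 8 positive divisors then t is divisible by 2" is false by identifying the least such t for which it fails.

t = 105

A counterexample is any positive integer t such that t has exactly 8 positive divisors but t is not divisible by 2; we check each in order.
The first 12 eligible values, up to t = 104, all satisfy the conclusion.
t = 105: τ(105) = 8; 105 mod 2 = 1.
So t = 105 is the smallest counterexample.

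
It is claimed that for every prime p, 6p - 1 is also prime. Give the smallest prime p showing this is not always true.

p = 11

We need the least prime p for which 6p - 1 is not prime.
For p = 2, 3, 5, 7 the conclusion holds.
p = 11: 6p - 1 = 65 = 5 × 13, not prime.
Thus p = 11 disproves the claim, and no smaller p works.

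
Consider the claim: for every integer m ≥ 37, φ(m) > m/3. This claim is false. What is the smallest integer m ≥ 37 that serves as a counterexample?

Check each integer m ≥ 37 in order until the claim fails.
For m = 37, 38, 39, 40, 41 the conclusion holds.
m = 42: φ(42) = 12 and 42/3 = 14, so φ(42) ≤ 42/3.
Hence m = 42 is a counterexample.

m = 42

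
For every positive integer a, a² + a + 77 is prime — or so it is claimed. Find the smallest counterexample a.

Check each positive integer a in order until a² + a + 77 is not prime.
For a = 1, 2, 3, 4, 5 the conclusion holds.
a = 6: a² + a + 77 = 119 = 7 × 17, composite.
Thus a = 6 disproves the claim, and no smaller a works.

a = 6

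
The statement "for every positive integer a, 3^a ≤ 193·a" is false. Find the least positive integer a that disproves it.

a = 7

We need the least positive integer a for which 3^a > 193·a.
For a = 1, 2, 3, 4, 5, 6 the conclusion holds.
a = 7: 3^a = 2187 and 193·a = 1351, so 2187 > 1351.
So a = 7 is the smallest counterexample.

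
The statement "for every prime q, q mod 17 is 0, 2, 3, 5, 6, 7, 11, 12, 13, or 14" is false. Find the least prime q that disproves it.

The first 13 eligible values, up to q = 41, all satisfy the conclusion.
q = 43: 43 mod 17 = 9 — not in {0, 2, 3, 5, 6, 7, 11, 12, 13, 14}.
Hence q = 43 is a counterexample.

q = 43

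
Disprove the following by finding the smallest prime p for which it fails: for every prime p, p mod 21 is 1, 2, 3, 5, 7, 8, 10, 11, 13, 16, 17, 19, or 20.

A counterexample is any prime p such that the claim fails; we check each in order.
The first 18 eligible values, up to p = 61, all satisfy the conclusion.
p = 67: 67 mod 21 = 4 — not in {1, 2, 3, 5, 7, 8, 10, 11, 13, 16, 17, 19, 20}.
Thus p = 67 disproves the claim, and no smaller p works.

p = 67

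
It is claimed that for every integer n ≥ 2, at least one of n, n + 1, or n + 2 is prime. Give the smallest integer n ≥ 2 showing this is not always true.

n = 8

We need the least integer n ≥ 2 for which n, n + 1, n + 2 are all composite.
The first 6 eligible values, up to n = 7, all satisfy the conclusion.
n = 8: 8 = 2 × 4; 9 = 3 × 3; 10 = 2 × 5 — all composite.
So n = 8 is the smallest counterexample.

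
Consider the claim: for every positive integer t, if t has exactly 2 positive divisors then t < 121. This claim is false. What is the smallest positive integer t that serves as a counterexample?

t = 127

A counterexample is any positive integer t such that t has exactly 2 positive divisors but the claim fails; we check each in order.
The first 30 eligible values, up to t = 113, all satisfy the conclusion.
t = 127: τ(127) = 2; 127 ≥ 121.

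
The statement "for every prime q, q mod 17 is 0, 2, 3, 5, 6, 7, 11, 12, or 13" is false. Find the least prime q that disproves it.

Check each prime q in order until the claim fails.
For q = 2, 3, 5, 7, 11, 13, 17, 19, 23, 29 the conclusion holds.
q = 31: 31 mod 17 = 14 — not in {0, 2, 3, 5, 6, 7, 11, 12, 13}.

q = 31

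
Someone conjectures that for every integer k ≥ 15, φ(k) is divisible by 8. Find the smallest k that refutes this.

k = 18

A counterexample is any integer k ≥ 15 such that φ(k) is not divisible by 8; we check each in order.
k = 15: φ(15) = 8; 8 mod 8 = 0.
k = 16: φ(16) = 8; 8 mod 8 = 0.
k = 17: φ(17) = 16; 16 mod 8 = 0.
k = 18: φ(18) = 6; 6 mod 8 = 6.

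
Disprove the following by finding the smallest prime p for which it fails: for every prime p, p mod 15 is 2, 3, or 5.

For p = 2, 3, 5 the conclusion holds.
p = 7: 7 mod 15 = 7 — not in {2, 3, 5}.

p = 7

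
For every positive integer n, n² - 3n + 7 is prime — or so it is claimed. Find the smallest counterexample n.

n = 6

We need the least positive integer n for which n² - 3n + 7 is not prime.
For n = 1, 2, 3, 4, 5 the conclusion holds.
n = 6: n² - 3n + 7 = 25 = 5 × 5, composite.
Thus n = 6 disproves the claim, and no smaller n works.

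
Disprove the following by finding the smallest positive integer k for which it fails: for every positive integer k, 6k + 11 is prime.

k = 4

k = 1: 6k + 11 = 17, prime.
k = 2: 6k + 11 = 23, prime.
k = 3: 6k + 11 = 29, prime.
k = 4: 6k + 11 = 35 = 5 × 7, composite.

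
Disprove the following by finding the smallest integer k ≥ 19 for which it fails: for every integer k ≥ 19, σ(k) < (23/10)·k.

k = 24

Check each integer k ≥ 19 in order until the claim fails.
For k = 19, 20, 21, 22, 23 the conclusion holds.
k = 24: σ(24) = 60; 60 ≥ 276/5.
Hence k = 24 is a counterexample.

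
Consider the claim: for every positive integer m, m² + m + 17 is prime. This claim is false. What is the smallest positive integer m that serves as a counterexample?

We need the least positive integer m for which m² + m + 17 is not prime.
For m = 1, 2, 3, 4, …, 13, 14, 15 the conclusion holds.
m = 16: m² + m + 17 = 289 = 17 × 17, composite.
Thus m = 16 disproves the claim, and no smaller m works.

m = 16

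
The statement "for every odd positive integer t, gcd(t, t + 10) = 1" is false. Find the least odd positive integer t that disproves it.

We need the least odd positive integer t for which gcd(t, t + 10) > 1.
t = 1: gcd(1, 11) = 1.
t = 3: gcd(3, 13) = 1.
t = 5: gcd(5, 15) = 5.
So t = 5 is the smallest counterexample.

t = 5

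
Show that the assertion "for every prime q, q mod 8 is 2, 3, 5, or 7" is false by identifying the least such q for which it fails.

A counterexample is any prime q such that the claim fails; we check each in order.
For q = 2, 3, 5, 7, 11, 13 the conclusion holds.
q = 17: 17 mod 8 = 1 — not in {2, 3, 5, 7}.

q = 17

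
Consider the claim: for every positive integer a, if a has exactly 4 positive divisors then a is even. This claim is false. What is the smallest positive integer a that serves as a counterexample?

Check each positive integer a in order until a has exactly 4 positive divisors but a is odd.
The first 4 eligible values, up to a = 14, all satisfy the conclusion.
a = 15: divisors of 15: 1, 3, 5, 15; 15 is odd.
Hence a = 15 is a counterexample.

a = 15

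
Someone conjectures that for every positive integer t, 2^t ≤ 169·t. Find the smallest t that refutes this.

t = 11

A counterexample is any positive integer t such that 2^t > 169·t; we check each in order.
The first 10 eligible values, up to t = 10, all satisfy the conclusion.
t = 11: 2^t = 2048 and 169·t = 1859, so 2048 > 1859.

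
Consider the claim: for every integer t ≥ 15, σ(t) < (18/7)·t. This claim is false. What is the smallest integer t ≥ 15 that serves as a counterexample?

The first 33 eligible values, up to t = 47, all satisfy the conclusion.
t = 48: σ(48) = 124; 124 ≥ 864/7.
Hence t = 48 is a counterexample.

t = 48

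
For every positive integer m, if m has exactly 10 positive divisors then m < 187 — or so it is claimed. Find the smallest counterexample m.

m = 208

m = 48: τ(48) = 10; 48 < 187.
m = 80: τ(80) = 10; 80 < 187.
m = 112: τ(112) = 10; 112 < 187.
m = 162: τ(162) = 10; 162 < 187.
m = 176: τ(176) = 10; 176 < 187.
m = 208: τ(208) = 10; 208 ≥ 187.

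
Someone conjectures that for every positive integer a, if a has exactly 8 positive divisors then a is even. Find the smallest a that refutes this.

a = 105

Check each positive integer a in order until a has exactly 8 positive divisors but a is odd.
For a = 24, 30, 40, 42, …, 88, 102, 104 the conclusion holds.
a = 105: divisors of 105: 1, 3, 5, 7, 15, 21, 35, 105; 105 is odd.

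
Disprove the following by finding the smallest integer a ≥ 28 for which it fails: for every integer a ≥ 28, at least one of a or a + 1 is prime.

We need the least integer a ≥ 28 for which a, a + 1 are both composite.
The first 4 eligible values, up to a = 31, all satisfy the conclusion.
a = 32: 32 = 2 × 16; 33 = 3 × 11 — both composite.

a = 32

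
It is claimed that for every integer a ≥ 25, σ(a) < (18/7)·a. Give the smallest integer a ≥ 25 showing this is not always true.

a = 48

We need the least integer a ≥ 25 for which the claim fails.
The first 23 eligible values, up to a = 47, all satisfy the conclusion.
a = 48: σ(48) = 124; 124 ≥ 864/7.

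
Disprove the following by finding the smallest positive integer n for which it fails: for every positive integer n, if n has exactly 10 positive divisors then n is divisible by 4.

n = 162

Check each positive integer n in order until n has exactly 10 positive divisors but n is not divisible by 4.
For n = 48, 80, 112 the conclusion holds.
n = 162: τ(162) = 10; 162 mod 4 = 2.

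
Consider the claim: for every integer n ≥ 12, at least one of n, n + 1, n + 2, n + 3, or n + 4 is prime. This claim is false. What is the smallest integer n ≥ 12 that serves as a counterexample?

n = 24

Check each integer n ≥ 12 in order until n, n + 1, n + 2, n + 3, n + 4 are all composite.
For n = 12, 13, 14, 15, …, 21, 22, 23 the conclusion holds.
n = 24: 24 = 2 × 12; 25 = 5 × 5; 26 = 2 × 13; 27 = 3 × 9; 28 = 2 × 14 — all composite.
So n = 24 is the smallest counterexample.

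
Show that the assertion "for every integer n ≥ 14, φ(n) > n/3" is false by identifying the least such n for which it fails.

n = 18

A counterexample is any integer n ≥ 14 such that the claim fails; we check each in order.
The first 4 eligible values, up to n = 17, all satisfy the conclusion.
n = 18: φ(18) = 6 and 18/3 = 6, so φ(18) ≤ 18/3.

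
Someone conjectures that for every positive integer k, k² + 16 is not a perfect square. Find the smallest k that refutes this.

k = 3

Check each positive integer k in order until k² + 16 is a perfect square.
k = 1: 1² + 16 = 17, not a perfect square.
k = 2: 2² + 16 = 20, not a perfect square.
k = 3: 3² + 16 = 25 = 5², a perfect square.
Thus k = 3 disproves the claim, and no smaller k works.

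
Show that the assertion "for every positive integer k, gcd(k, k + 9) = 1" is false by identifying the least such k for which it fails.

k = 3

k = 1: gcd(1, 10) = 1.
k = 2: gcd(2, 11) = 1.
k = 3: gcd(3, 12) = 3.
Thus k = 3 disproves the claim, and no smaller k works.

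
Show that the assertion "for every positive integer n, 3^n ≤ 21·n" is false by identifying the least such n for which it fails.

A counterexample is any positive integer n such that 3^n > 21·n; we check each in order.
For n = 1, 2, 3, 4 the conclusion holds.
n = 5: 3^n = 243 and 21·n = 105, so 243 > 105.

n = 5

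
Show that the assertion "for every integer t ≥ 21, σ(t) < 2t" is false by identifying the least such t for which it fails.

A counterexample is any integer t ≥ 21 such that the claim fails; we check each in order.
For t = 21, 22, 23 the conclusion holds.
t = 24: σ(24) = 60; 60 ≥ 48.
Thus t = 24 disproves the claim, and no smaller t works.

t = 24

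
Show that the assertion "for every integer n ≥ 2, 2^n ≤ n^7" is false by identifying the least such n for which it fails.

A counterexample is any integer n ≥ 2 such that 2^n > n^7; we check each in order.
For n = 2, 3, 4, 5, …, 34, 35, 36 the conclusion holds.
n = 37: 2^n = 137438953472 and n^7 = 94931877133, so 137438953472 > 94931877133.
Thus n = 37 disproves the claim, and no smaller n works.

n = 37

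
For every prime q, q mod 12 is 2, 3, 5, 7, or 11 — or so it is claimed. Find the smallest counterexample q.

q = 13

The first 5 eligible values, up to q = 11, all satisfy the conclusion.
q = 13: 13 mod 12 = 1 — not in {2, 3, 5, 7, 11}.
So q = 13 is the smallest counterexample.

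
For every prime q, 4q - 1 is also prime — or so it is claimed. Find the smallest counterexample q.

q = 7

For q = 2, 3, 5 the conclusion holds.
q = 7: 4q - 1 = 27 = 3 × 9, not prime.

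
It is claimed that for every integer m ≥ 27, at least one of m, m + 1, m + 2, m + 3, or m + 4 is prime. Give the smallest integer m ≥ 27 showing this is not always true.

A counterexample is any integer m ≥ 27 such that m, m + 1, m + 2, m + 3, m + 4 are all composite; we check each in order.
m = 27: 29 is prime.
m = 28: 29 is prime.
m = 29: 29 is prime.
m = 30: 31 is prime.
m = 31: 31 is prime.
m = 32: 32 = 2 × 16; 33 = 3 × 11; 34 = 2 × 17; 35 = 5 × 7; 36 = 2 × 18 — all composite.
So m = 32 is the smallest counterexample.

m = 32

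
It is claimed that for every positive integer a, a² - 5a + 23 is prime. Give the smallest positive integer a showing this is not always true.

We need the least positive integer a for which a² - 5a + 23 is not prime.
For a = 1, 2, 3, 4, …, 16, 17, 18 the conclusion holds.
a = 19: a² - 5a + 23 = 289 = 17 × 17, composite.
So a = 19 is the smallest counterexample.

a = 19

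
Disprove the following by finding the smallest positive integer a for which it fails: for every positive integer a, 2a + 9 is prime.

We need the least positive integer a for which 2a + 9 is not prime.
a = 1: 2a + 9 = 11, prime.
a = 2: 2a + 9 = 13, prime.
a = 3: 2a + 9 = 15 = 3 × 5, composite.

a = 3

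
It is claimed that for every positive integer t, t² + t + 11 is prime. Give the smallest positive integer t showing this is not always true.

Check each positive integer t in order until t² + t + 11 is not prime.
The first 9 eligible values, up to t = 9, all satisfy the conclusion.
t = 10: t² + t + 11 = 121 = 11 × 11, composite.

t = 10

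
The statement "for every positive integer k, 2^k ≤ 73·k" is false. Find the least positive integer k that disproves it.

For k = 1, 2, 3, 4, 5, 6, 7, 8, 9 the conclusion holds.
k = 10: 2^k = 1024 and 73·k = 730, so 1024 > 730.
Hence k = 10 is a counterexample.

k = 10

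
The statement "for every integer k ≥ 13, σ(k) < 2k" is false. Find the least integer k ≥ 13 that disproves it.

For k = 13, 14, 15, 16, 17 the conclusion holds.
k = 18: σ(18) = 39; 39 ≥ 36.

k = 18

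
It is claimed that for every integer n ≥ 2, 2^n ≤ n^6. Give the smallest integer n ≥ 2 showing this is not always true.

We need the least integer n ≥ 2 for which 2^n > n^6.
The first 28 eligible values, up to n = 29, all satisfy the conclusion.
n = 30: 2^n = 1073741824 and n^6 = 729000000, so 1073741824 > 729000000.
Thus n = 30 disproves the claim, and no smaller n works.

n = 30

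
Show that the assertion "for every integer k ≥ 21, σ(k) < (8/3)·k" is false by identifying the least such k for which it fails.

k = 60

We need the least integer k ≥ 21 for which the claim fails.
For k = 21, 22, 23, 24, …, 57, 58, 59 the conclusion holds.
k = 60: σ(60) = 168; 168 ≥ 160.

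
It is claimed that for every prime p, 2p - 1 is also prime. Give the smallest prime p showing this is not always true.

Check each prime p in order until 2p - 1 is not prime.
p = 2: 2p - 1 = 3, prime.
p = 3: 2p - 1 = 5, prime.
p = 5: 2p - 1 = 9 = 3 × 3, not prime.
Thus p = 5 disproves the claim, and no smaller p works.

p = 5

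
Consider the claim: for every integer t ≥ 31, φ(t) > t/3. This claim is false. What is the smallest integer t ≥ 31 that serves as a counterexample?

t = 36

The first 5 eligible values, up to t = 35, all satisfy the conclusion.
t = 36: φ(36) = 12 and 36/3 = 12, so φ(36) ≤ 36/3.
So t = 36 is the smallest counterexample.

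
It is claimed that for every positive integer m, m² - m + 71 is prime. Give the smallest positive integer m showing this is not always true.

m = 3

Check each positive integer m in order until m² - m + 71 is not prime.
For m = 1, 2 the conclusion holds.
m = 3: m² - m + 71 = 77 = 7 × 11, composite.
Thus m = 3 disproves the claim, and no smaller m works.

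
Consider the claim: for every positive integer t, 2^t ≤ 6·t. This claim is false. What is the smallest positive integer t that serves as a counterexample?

t = 5

Check each positive integer t in order until 2^t > 6·t.
t = 1: 2^t = 2 and 6·t = 6, so 2 ≤ 6.
t = 2: 2^t = 4 and 6·t = 12, so 4 ≤ 12.
t = 3: 2^t = 8 and 6·t = 18, so 8 ≤ 18.
t = 4: 2^t = 16 and 6·t = 24, so 16 ≤ 24.
t = 5: 2^t = 32 and 6·t = 30, so 32 > 30.
So t = 5 is the smallest counterexample.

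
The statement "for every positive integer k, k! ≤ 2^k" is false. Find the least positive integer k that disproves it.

k = 4

Check each positive integer k in order until k! > 2^k.
k = 1: k! = 1 and 2^k = 2, so 1 ≤ 2.
k = 2: k! = 2 and 2^k = 4, so 2 ≤ 4.
k = 3: k! = 6 and 2^k = 8, so 6 ≤ 8.
k = 4: k! = 24 and 2^k = 16, so 24 > 16.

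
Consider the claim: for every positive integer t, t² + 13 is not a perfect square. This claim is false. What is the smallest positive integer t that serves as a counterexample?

t = 6

A counterexample is any positive integer t such that t² + 13 is a perfect square; we check each in order.
For t = 1, 2, 3, 4, 5 the conclusion holds.
t = 6: 6² + 13 = 49 = 7², a perfect square.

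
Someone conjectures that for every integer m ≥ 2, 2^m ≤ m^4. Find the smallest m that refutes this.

m = 17

For m = 2, 3, 4, 5, …, 14, 15, 16 the conclusion holds.
m = 17: 2^m = 131072 and m^4 = 83521, so 131072 > 83521.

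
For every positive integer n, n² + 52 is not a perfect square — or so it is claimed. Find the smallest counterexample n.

n = 12

We need the least positive integer n for which n² + 52 is a perfect square.
For n = 1, 2, 3, 4, …, 9, 10, 11 the conclusion holds.
n = 12: 12² + 52 = 196 = 14², a perfect square.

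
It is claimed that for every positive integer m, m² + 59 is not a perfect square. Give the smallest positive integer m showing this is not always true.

For m = 1, 2, 3, 4, …, 26, 27, 28 the conclusion holds.
m = 29: 29² + 59 = 900 = 30², a perfect square.
So m = 29 is the smallest counterexample.

m = 29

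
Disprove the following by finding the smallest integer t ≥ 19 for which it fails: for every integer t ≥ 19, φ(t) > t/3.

A counterexample is any integer t ≥ 19 such that the claim fails; we check each in order.
t = 19: φ(19) = 18 and 19/3 = 19/3, so φ(19) > 19/3.
t = 20: φ(20) = 8 and 20/3 = 20/3, so φ(20) > 20/3.
t = 21: φ(21) = 12 and 21/3 = 7, so φ(21) > 21/3.
t = 22: φ(22) = 10 and 22/3 = 22/3, so φ(22) > 22/3.
t = 23: φ(23) = 22 and 23/3 = 23/3, so φ(23) > 23/3.
t = 24: φ(24) = 8 and 24/3 = 8, so φ(24) ≤ 24/3.

t = 24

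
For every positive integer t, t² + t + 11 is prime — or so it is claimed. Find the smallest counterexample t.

t = 10

For t = 1, 2, 3, 4, 5, 6, 7, 8, 9 the conclusion holds.
t = 10: t² + t + 11 = 121 = 11 × 11, composite.
Thus t = 10 disproves the claim, and no smaller t works.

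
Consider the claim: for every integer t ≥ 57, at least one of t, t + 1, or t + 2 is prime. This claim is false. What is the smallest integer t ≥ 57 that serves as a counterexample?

For t = 57, 58, 59, 60, 61 the conclusion holds.
t = 62: 62 = 2 × 31; 63 = 3 × 21; 64 = 2 × 32 — all composite.
Hence t = 62 is a counterexample.

t = 62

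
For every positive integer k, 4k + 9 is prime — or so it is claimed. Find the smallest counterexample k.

k = 3

We need the least positive integer k for which 4k + 9 is not prime.
k = 1: 4k + 9 = 13, prime.
k = 2: 4k + 9 = 17, prime.
k = 3: 4k + 9 = 21 = 3 × 7, composite.
Hence k = 3 is a counterexample.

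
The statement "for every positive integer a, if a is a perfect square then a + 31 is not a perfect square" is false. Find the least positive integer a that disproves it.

a = 225

We need the least positive integer a for which a is a perfect square but a + 31 is a perfect square.
For a = 1, 4, 9, 16, …, 144, 169, 196 the conclusion holds.
a = 225: 225 = 15² and 225 + 31 = 256 = 16².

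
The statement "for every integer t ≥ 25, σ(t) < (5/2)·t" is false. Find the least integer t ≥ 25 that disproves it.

The first 11 eligible values, up to t = 35, all satisfy the conclusion.
t = 36: σ(36) = 91; 91 ≥ 90.
So t = 36 is the smallest counterexample.

t = 36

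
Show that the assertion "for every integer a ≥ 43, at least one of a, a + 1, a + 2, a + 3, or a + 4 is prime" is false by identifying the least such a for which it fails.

We need the least integer a ≥ 43 for which a, a + 1, a + 2, a + 3, a + 4 are all composite.
For a = 43, 44, 45, 46, 47 the conclusion holds.
a = 48: 48 = 2 × 24; 49 = 7 × 7; 50 = 2 × 25; 51 = 3 × 17; 52 = 2 × 26 — all composite.

a = 48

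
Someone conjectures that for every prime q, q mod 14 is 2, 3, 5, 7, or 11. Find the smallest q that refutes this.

For q = 2, 3, 5, 7, 11 the conclusion holds.
q = 13: 13 mod 14 = 13 — not in {2, 3, 5, 7, 11}.

q = 13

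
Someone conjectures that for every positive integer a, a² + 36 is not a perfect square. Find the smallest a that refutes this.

a = 8

The first 7 eligible values, up to a = 7, all satisfy the conclusion.
a = 8: 8² + 36 = 100 = 10², a perfect square.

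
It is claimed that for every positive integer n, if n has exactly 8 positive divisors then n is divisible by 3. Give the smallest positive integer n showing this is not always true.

n = 40

For n = 24, 30 the conclusion holds.
n = 40: τ(40) = 8; 40 mod 3 = 1.
Thus n = 40 disproves the claim, and no smaller n works.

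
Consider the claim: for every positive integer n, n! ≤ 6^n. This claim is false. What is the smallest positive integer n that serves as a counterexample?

Check each positive integer n in order until n! > 6^n.
The first 13 eligible values, up to n = 13, all satisfy the conclusion.
n = 14: n! = 87178291200 and 6^n = 78364164096, so 87178291200 > 78364164096.
Thus n = 14 disproves the claim, and no smaller n works.

n = 14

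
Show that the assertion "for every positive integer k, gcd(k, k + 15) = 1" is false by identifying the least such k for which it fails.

We need the least positive integer k for which gcd(k, k + 15) > 1.
k = 1: gcd(1, 16) = 1.
k = 2: gcd(2, 17) = 1.
k = 3: gcd(3, 18) = 3.

k = 3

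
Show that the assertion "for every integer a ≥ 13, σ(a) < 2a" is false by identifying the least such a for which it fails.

Check each integer a ≥ 13 in order until the claim fails.
The first 5 eligible values, up to a = 17, all satisfy the conclusion.
a = 18: σ(18) = 39; 39 ≥ 36.
Hence a = 18 is a counterexample.

a = 18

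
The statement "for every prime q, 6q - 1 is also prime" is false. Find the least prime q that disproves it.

q = 11

A counterexample is any prime q such that 6q - 1 is not prime; we check each in order.
The first 4 eligible values, up to q = 7, all satisfy the conclusion.
q = 11: 6q - 1 = 65 = 5 × 13, not prime.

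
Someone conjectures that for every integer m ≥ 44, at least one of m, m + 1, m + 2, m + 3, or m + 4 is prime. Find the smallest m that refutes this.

A counterexample is any integer m ≥ 44 such that m, m + 1, m + 2, m + 3, m + 4 are all composite; we check each in order.
The first 4 eligible values, up to m = 47, all satisfy the conclusion.
m = 48: 48 = 2 × 24; 49 = 7 × 7; 50 = 2 × 25; 51 = 3 × 17; 52 = 2 × 26 — all composite.
So m = 48 is the smallest counterexample.

m = 48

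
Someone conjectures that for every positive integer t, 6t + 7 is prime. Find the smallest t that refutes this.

t = 3

Check each positive integer t in order until 6t + 7 is not prime.
For t = 1, 2 the conclusion holds.
t = 3: 6t + 7 = 25 = 5 × 5, composite.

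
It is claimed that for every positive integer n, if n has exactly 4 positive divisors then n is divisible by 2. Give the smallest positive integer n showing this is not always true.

n = 15

Check each positive integer n in order until n has exactly 4 positive divisors but n is not divisible by 2.
n = 6: τ(6) = 4; 6 mod 2 = 0.
n = 8: τ(8) = 4; 8 mod 2 = 0.
n = 10: τ(10) = 4; 10 mod 2 = 0.
n = 14: τ(14) = 4; 14 mod 2 = 0.
n = 15: τ(15) = 4; 15 mod 2 = 1.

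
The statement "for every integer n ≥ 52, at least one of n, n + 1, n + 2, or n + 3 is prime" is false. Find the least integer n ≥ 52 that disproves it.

A counterexample is any integer n ≥ 52 such that n, n + 1, n + 2, n + 3 are all composite; we check each in order.
For n = 52, 53 the conclusion holds.
n = 54: 54 = 2 × 27; 55 = 5 × 11; 56 = 2 × 28; 57 = 3 × 19 — all composite.

n = 54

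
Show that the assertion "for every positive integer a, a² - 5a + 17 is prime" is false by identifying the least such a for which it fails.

a = 13

Check each positive integer a in order until a² - 5a + 17 is not prime.
The first 12 eligible values, up to a = 12, all satisfy the conclusion.
a = 13: a² - 5a + 17 = 121 = 11 × 11, composite.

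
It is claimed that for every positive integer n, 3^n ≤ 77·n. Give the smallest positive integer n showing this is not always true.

We need the least positive integer n for which 3^n > 77·n.
The first 5 eligible values, up to n = 5, all satisfy the conclusion.
n = 6: 3^n = 729 and 77·n = 462, so 729 > 462.
Thus n = 6 disproves the claim, and no smaller n works.

n = 6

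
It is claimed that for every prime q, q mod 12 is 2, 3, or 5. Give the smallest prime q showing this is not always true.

q = 7

q = 2: 2 mod 12 = 2.
q = 3: 3 mod 12 = 3.
q = 5: 5 mod 12 = 5.
q = 7: 7 mod 12 = 7 — not in {2, 3, 5}.
So q = 7 is the smallest counterexample.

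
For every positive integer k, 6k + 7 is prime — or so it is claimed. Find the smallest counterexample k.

k = 3

A counterexample is any positive integer k such that 6k + 7 is not prime; we check each in order.
k = 1: 6k + 7 = 13, prime.
k = 2: 6k + 7 = 19, prime.
k = 3: 6k + 7 = 25 = 5 × 5, composite.
Hence k = 3 is a counterexample.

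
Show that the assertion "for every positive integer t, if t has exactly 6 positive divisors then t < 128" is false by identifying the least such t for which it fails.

A counterexample is any positive integer t such that t has exactly 6 positive divisors but the claim fails; we check each in order.
For t = 12, 18, 20, 28, …, 116, 117, 124 the conclusion holds.
t = 147: τ(147) = 6; 147 ≥ 128.

t = 147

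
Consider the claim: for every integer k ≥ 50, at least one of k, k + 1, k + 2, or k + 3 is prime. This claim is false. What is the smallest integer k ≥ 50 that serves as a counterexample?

A counterexample is any integer k ≥ 50 such that k, k + 1, k + 2, k + 3 are all composite; we check each in order.
k = 50: 53 is prime.
k = 51: 53 is prime.
k = 52: 53 is prime.
k = 53: 53 is prime.
k = 54: 54 = 2 × 27; 55 = 5 × 11; 56 = 2 × 28; 57 = 3 × 19 — all composite.

k = 54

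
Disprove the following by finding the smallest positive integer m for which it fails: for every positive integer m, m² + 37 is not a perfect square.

m = 18

A counterexample is any positive integer m such that m² + 37 is a perfect square; we check each in order.
The first 17 eligible values, up to m = 17, all satisfy the conclusion.
m = 18: 18² + 37 = 361 = 19², a perfect square.
Thus m = 18 disproves the claim, and no smaller m works.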